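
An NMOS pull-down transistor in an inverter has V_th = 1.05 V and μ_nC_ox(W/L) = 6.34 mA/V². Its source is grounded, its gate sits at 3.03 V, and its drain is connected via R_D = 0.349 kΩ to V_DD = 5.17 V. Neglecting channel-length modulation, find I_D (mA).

V_GS = V_G = 3.03 V, so V_ov = 3.03 − 1.05 = 1.98 V.
Assume saturation: I_D = ½ k_n V_ov² = 0.5 × 6.34 × 1.98² = 12.4 mA, giving V_DS = V_DD − I_D R_D = 5.17 − 12.4 × 0.349 = 0.833 V.
But 0.833 V < V_ov = 1.98 V, so the device is actually in triode.
In triode I_D = k_n[V_ov V_DS − ½ V_DS²] and I_D = (V_DD − V_DS)/R_D. Equating: 1.11 V_DS² − 5.381 V_DS + 5.17 = 0, giving V_DS = 1.32 V (the root below V_ov).
I_D = (5.17 − 1.32) / 0.349 = 11 mA.

I_D = 11.0 mA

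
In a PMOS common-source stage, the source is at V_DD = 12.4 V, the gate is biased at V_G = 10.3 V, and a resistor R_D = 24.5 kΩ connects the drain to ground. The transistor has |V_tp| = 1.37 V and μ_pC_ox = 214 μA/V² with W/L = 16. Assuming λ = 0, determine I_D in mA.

V_SG = V_DD − V_G = 12.4 − 10.3 = 2.1 V, so V_ov = 2.1 − 1.37 = 0.73 V.
k_p = μ_pC_ox · (W/L) = 3.424 mA/V².
Assume saturation: I_D = ½ k_p V_ov² = 0.5 × 3.424 × 0.73² = 0.912 mA, giving V_SD = V_DD − I_D R_D = 12.4 − 0.912 × 24.5 = -9.95 V.
But -9.95 V < V_ov = 0.73 V, so the device is actually in triode.
In triode I_D = k_p[V_ov V_SD − ½ V_SD²] and I_D = (V_DD − V_SD)/R_D. Equating: 41.9 V_SD² − 62.24 V_SD + 12.4 = 0, giving V_SD = 0.237 V (the root below V_ov).
I_D = (12.4 − 0.237) / 24.5 = 0.496 mA.

I_D = 0.496 mA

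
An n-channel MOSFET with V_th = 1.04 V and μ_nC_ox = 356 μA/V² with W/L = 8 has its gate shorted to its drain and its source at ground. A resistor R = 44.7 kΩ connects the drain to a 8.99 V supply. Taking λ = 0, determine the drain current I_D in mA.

I_D = 0.170 mA

With gate tied to drain, V_GS = V_DS ≥ V_GS − V_th, so the device is in saturation.
k_n = μ_nC_ox · (W/L) = 2.848 mA/V².
KCL at the drain: ½ k_n (V_GS − V_th)² = (V_DD − V_GS)/R.
Let x = V_GS − 1.04. Then 63.7 x² + x − 7.95 = 0, giving x = 0.346 V (positive root), so V_GS = 1.39 V.
I_D = (V_DD − V_GS)/R = (8.99 − 1.39) / 44.7 = 0.17 mA.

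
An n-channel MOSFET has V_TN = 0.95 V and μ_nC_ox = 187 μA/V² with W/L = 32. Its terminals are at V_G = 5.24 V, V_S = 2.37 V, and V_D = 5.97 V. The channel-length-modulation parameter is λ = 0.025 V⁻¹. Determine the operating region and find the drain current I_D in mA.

Saturation; I_D = 12.0 mA

V_GS = V_G − V_S = 5.24 − 2.37 = 2.87 V; V_DS = V_D − V_S = 5.97 − 2.37 = 3.6 V.
k_n = μ_nC_ox · (W/L) = 5.984 mA/V².
V_ov = V_GS − V_TN = 2.87 − 0.95 = 1.92 V.
Since V_DS = 3.6 V ≥ V_ov = 1.92 V, the device is in saturation.
I_D = ½ k_n V_ov² (1 + λ V_DS) = 0.5 × 5.984 × 1.92² × (1 + 0.025 × 3.6) = 12 mA.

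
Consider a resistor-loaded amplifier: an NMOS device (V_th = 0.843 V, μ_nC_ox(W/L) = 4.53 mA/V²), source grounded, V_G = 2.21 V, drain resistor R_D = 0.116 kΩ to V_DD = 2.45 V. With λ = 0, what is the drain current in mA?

I_D = 4.23 mA

V_GS = V_G = 2.21 V, so V_ov = 2.21 − 0.843 = 1.37 V.
Assume saturation: I_D = ½ k_n V_ov² = 0.5 × 4.53 × 1.37² = 4.23 mA, giving V_DS = V_DD − I_D R_D = 2.45 − 4.23 × 0.116 = 1.96 V.
V_DS = 1.96 V ≥ V_ov = 1.37 V, confirming saturation.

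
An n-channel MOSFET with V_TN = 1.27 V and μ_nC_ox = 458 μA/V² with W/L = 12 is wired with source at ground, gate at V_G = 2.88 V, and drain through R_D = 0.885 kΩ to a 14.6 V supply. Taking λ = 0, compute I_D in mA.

V_GS = V_G = 2.88 V, so V_ov = 2.88 − 1.27 = 1.61 V.
k_n = μ_nC_ox · (W/L) = 5.496 mA/V².
Assume saturation: I_D = ½ k_n V_ov² = 0.5 × 5.496 × 1.61² = 7.12 mA, giving V_DS = V_DD − I_D R_D = 14.6 − 7.12 × 0.885 = 8.3 V.
V_DS = 8.3 V ≥ V_ov = 1.61 V, confirming saturation.

I_D = 7.12 mA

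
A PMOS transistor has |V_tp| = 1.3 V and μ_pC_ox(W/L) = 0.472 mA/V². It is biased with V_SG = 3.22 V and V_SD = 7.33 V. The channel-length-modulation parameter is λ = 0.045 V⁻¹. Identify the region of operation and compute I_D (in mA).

Saturation; I_D = 1.16 mA

V_ov = V_SG − |V_tp| = 3.22 − 1.3 = 1.92 V.
Since V_SD = 7.33 V ≥ V_ov = 1.92 V, the device is in saturation.
I_D = ½ k_p V_ov² (1 + λ V_SD) = 0.5 × 0.472 × 1.92² × (1 + 0.045 × 7.33) = 1.16 mA.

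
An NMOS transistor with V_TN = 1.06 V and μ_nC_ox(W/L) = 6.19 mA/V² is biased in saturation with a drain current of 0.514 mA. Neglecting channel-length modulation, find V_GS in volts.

In saturation I_D = ½ k_n (V_GS − V_TN)², so V_GS − V_TN = √(2 I_D / k_n) = √(2 × 0.514 / 6.19) = 0.408 V.
V_GS = 1.06 + 0.408 = 1.47 V.

V_GS = 1.47 V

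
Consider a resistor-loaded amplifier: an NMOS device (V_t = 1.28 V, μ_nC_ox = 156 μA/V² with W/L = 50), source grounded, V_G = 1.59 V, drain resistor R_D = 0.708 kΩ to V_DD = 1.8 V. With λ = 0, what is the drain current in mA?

I_D = 0.375 mA

V_GS = V_G = 1.59 V, so V_ov = 1.59 − 1.28 = 0.31 V.
k_n = μ_nC_ox · (W/L) = 7.8 mA/V².
Assume saturation: I_D = ½ k_n V_ov² = 0.5 × 7.8 × 0.31² = 0.375 mA, giving V_DS = V_DD − I_D R_D = 1.8 − 0.375 × 0.708 = 1.53 V.
V_DS = 1.53 V ≥ V_ov = 0.31 V, confirming saturation.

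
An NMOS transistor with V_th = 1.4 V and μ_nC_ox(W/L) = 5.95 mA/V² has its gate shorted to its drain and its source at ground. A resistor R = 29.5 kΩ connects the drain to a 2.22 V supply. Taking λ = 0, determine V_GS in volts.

V_GS = 1.49 V

With gate tied to drain, V_GS = V_DS ≥ V_GS − V_th, so the device is in saturation.
KCL at the drain: ½ k_n (V_GS − V_th)² = (V_DD − V_GS)/R.
Let x = V_GS − 1.4. Then 87.8 x² + x − 0.82 = 0, giving x = 0.0911 V (positive root), so V_GS = 1.49 V.
I_D = (V_DD − V_GS)/R = (2.22 − 1.49) / 29.5 = 0.0247 mA.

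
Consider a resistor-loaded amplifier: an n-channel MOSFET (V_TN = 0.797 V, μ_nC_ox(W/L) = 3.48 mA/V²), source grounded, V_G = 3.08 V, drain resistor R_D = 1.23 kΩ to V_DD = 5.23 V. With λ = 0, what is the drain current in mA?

I_D = 3.81 mA

V_GS = V_G = 3.08 V, so V_ov = 3.08 − 0.797 = 2.28 V.
Assume saturation: I_D = ½ k_n V_ov² = 0.5 × 3.48 × 2.28² = 9.07 mA, giving V_DS = V_DD − I_D R_D = 5.23 − 9.07 × 1.23 = -5.92 V.
But -5.92 V < V_ov = 2.28 V, so the device is actually in triode.
In triode I_D = k_n[V_ov V_DS − ½ V_DS²] and I_D = (V_DD − V_DS)/R_D. Equating: 2.14 V_DS² − 10.77 V_DS + 5.23 = 0, giving V_DS = 0.544 V (the root below V_ov).
I_D = (5.23 − 0.544) / 1.23 = 3.81 mA.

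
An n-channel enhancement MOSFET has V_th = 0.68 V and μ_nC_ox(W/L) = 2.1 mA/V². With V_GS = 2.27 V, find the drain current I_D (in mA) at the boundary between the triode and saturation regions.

I_D = 2.65 mA

At the boundary V_DS = V_ov = V_GS − V_th = 2.27 − 0.68 = 1.59 V.
I_D = ½ k_n V_ov² = 0.5 × 2.1 × 1.59² = 2.65 mA.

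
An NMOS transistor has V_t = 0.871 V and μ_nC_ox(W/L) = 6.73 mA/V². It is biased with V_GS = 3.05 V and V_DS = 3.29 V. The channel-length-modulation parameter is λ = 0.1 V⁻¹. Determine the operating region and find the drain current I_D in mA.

Saturation; I_D = 21.2 mA

V_ov = V_GS − V_t = 3.05 − 0.871 = 2.18 V.
Since V_DS = 3.29 V ≥ V_ov = 2.18 V, the device is in saturation.
I_D = ½ k_n V_ov² (1 + λ V_DS) = 0.5 × 6.73 × 2.18² × (1 + 0.1 × 3.29) = 21.2 mA.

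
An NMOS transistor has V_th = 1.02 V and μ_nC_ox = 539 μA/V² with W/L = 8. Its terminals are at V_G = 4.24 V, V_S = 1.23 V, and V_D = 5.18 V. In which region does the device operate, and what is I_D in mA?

Saturation; I_D = 8.54 mA

V_GS = V_G − V_S = 4.24 − 1.23 = 3.01 V; V_DS = V_D − V_S = 5.18 − 1.23 = 3.95 V.
k_n = μ_nC_ox · (W/L) = 4.312 mA/V².
V_ov = V_GS − V_th = 3.01 − 1.02 = 1.99 V.
Since V_DS = 3.95 V ≥ V_ov = 1.99 V, the device is in saturation.
I_D = ½ k_n V_ov² = 0.5 × 4.312 × 1.99² = 8.54 mA.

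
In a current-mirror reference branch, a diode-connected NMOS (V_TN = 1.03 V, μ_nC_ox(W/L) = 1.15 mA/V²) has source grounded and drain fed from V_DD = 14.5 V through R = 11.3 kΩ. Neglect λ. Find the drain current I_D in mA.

I_D = 1.07 mA

With gate tied to drain, V_GS = V_DS ≥ V_GS − V_TN, so the device is in saturation.
KCL at the drain: ½ k_n (V_GS − V_TN)² = (V_DD − V_GS)/R.
Let x = V_GS − 1.03. Then 6.5 x² + x − 13.47 = 0, giving x = 1.36 V (positive root), so V_GS = 2.39 V.
I_D = (V_DD − V_GS)/R = (14.5 − 2.39) / 11.3 = 1.07 mA.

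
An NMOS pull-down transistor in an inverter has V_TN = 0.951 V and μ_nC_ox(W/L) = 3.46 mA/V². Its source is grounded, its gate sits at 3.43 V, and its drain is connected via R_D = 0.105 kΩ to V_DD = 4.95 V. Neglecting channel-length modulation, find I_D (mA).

I_D = 10.6 mA

V_GS = V_G = 3.43 V, so V_ov = 3.43 − 0.951 = 2.48 V.
Assume saturation: I_D = ½ k_n V_ov² = 0.5 × 3.46 × 2.48² = 10.6 mA, giving V_DS = V_DD − I_D R_D = 4.95 − 10.6 × 0.105 = 3.83 V.
V_DS = 3.83 V ≥ V_ov = 2.48 V, confirming saturation.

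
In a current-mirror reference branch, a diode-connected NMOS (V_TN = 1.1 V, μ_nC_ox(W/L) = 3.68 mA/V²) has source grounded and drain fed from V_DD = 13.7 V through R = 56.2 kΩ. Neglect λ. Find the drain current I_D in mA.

I_D = 0.218 mA

With gate tied to drain, V_GS = V_DS ≥ V_GS − V_TN, so the device is in saturation.
KCL at the drain: ½ k_n (V_GS − V_TN)² = (V_DD − V_GS)/R.
Let x = V_GS − 1.1. Then 103 x² + x − 12.6 = 0, giving x = 0.344 V (positive root), so V_GS = 1.44 V.
I_D = (V_DD − V_GS)/R = (13.7 − 1.44) / 56.2 = 0.218 mA.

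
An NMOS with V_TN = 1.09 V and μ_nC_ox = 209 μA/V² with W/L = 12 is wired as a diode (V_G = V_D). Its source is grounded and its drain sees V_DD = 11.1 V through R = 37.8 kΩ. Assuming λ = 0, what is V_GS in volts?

With gate tied to drain, V_GS = V_DS ≥ V_GS − V_TN, so the device is in saturation.
k_n = μ_nC_ox · (W/L) = 2.508 mA/V².
KCL at the drain: ½ k_n (V_GS − V_TN)² = (V_DD − V_GS)/R.
Let x = V_GS − 1.09. Then 47.4 x² + x − 10.01 = 0, giving x = 0.449 V (positive root), so V_GS = 1.54 V.
I_D = (V_DD − V_GS)/R = (11.1 − 1.54) / 37.8 = 0.253 mA.

V_GS = 1.54 V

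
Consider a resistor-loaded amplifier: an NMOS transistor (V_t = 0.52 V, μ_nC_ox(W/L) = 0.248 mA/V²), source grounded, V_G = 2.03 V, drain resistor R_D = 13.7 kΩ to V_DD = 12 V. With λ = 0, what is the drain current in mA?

I_D = 0.283 mA

V_GS = V_G = 2.03 V, so V_ov = 2.03 − 0.52 = 1.51 V.
Assume saturation: I_D = ½ k_n V_ov² = 0.5 × 0.248 × 1.51² = 0.283 mA, giving V_DS = V_DD − I_D R_D = 12 − 0.283 × 13.7 = 8.13 V.
V_DS = 8.13 V ≥ V_ov = 1.51 V, confirming saturation.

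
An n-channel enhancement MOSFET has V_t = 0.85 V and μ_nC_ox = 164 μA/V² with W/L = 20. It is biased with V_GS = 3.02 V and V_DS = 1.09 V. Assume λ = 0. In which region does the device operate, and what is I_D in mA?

Triode; I_D = 5.81 mA

k_n = μ_nC_ox · (W/L) = 3.28 mA/V².
V_ov = V_GS − V_t = 3.02 − 0.85 = 2.17 V.
Since V_DS = 1.09 V < V_ov = 2.17 V, the device is in the triode region.
I_D = k_n [V_ov · V_DS − ½ V_DS²] = 3.28 × [2.17 × 1.09 − 0.5 × 1.09²] = 5.81 mA.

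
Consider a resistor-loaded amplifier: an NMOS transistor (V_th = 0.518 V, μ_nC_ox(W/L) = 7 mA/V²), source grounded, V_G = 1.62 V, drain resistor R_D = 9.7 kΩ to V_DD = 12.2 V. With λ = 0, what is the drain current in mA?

I_D = 1.24 mA

V_GS = V_G = 1.62 V, so V_ov = 1.62 − 0.518 = 1.1 V.
Assume saturation: I_D = ½ k_n V_ov² = 0.5 × 7 × 1.1² = 4.25 mA, giving V_DS = V_DD − I_D R_D = 12.2 − 4.25 × 9.7 = -29 V.
But -29 V < V_ov = 1.1 V, so the device is actually in triode.
In triode I_D = k_n[V_ov V_DS − ½ V_DS²] and I_D = (V_DD − V_DS)/R_D. Equating: 33.9 V_DS² − 75.83 V_DS + 12.2 = 0, giving V_DS = 0.175 V (the root below V_ov).
I_D = (12.2 − 0.175) / 9.7 = 1.24 mA.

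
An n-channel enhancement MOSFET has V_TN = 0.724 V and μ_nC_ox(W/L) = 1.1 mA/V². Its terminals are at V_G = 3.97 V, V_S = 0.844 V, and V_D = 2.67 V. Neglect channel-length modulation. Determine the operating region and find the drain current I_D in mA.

Triode; I_D = 2.99 mA

V_GS = V_G − V_S = 3.97 − 0.844 = 3.13 V; V_DS = V_D − V_S = 2.67 − 0.844 = 1.83 V.
V_ov = V_GS − V_TN = 3.13 − 0.724 = 2.4 V.
Since V_DS = 1.83 V < V_ov = 2.4 V, the device is in the triode region.
I_D = k_n [V_ov · V_DS − ½ V_DS²] = 1.1 × [2.4 × 1.83 − 0.5 × 1.83²] = 2.99 mA.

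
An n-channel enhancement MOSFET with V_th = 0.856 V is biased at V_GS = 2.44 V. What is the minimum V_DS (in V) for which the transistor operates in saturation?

The boundary between triode and saturation is V_DS = V_GS − V_th = V_ov.
V_ov = 2.44 − 0.856 = 1.58 V.

V_DS,sat = 1.58 V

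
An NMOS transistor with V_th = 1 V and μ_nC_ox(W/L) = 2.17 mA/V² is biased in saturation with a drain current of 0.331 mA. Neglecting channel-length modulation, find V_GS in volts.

V_GS = 1.55 V

In saturation I_D = ½ k_n (V_GS − V_th)², so V_GS − V_th = √(2 I_D / k_n) = √(2 × 0.331 / 2.17) = 0.552 V.
V_GS = 1 + 0.552 = 1.55 V.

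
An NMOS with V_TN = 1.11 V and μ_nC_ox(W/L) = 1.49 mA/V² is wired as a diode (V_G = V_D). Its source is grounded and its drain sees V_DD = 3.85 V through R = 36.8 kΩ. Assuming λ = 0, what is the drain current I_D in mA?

With gate tied to drain, V_GS = V_DS ≥ V_GS − V_TN, so the device is in saturation.
KCL at the drain: ½ k_n (V_GS − V_TN)² = (V_DD − V_GS)/R.
Let x = V_GS − 1.11. Then 27.4 x² + x − 2.74 = 0, giving x = 0.298 V (positive root), so V_GS = 1.41 V.
I_D = (V_DD − V_GS)/R = (3.85 − 1.41) / 36.8 = 0.0663 mA.

I_D = 0.0663 mA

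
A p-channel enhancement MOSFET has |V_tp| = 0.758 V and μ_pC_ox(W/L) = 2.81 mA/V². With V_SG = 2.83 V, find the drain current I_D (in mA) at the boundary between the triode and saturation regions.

I_D = 6.03 mA

At the boundary V_SD = V_ov = V_SG − |V_tp| = 2.83 − 0.758 = 2.07 V.
I_D = ½ k_p V_ov² = 0.5 × 2.81 × 2.07² = 6.03 mA.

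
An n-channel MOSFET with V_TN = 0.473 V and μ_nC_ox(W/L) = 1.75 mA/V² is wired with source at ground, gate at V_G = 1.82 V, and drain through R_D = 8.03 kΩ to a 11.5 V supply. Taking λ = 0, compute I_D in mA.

V_GS = V_G = 1.82 V, so V_ov = 1.82 − 0.473 = 1.35 V.
Assume saturation: I_D = ½ k_n V_ov² = 0.5 × 1.75 × 1.35² = 1.59 mA, giving V_DS = V_DD − I_D R_D = 11.5 − 1.59 × 8.03 = -1.25 V.
But -1.25 V < V_ov = 1.35 V, so the device is actually in triode.
In triode I_D = k_n[V_ov V_DS − ½ V_DS²] and I_D = (V_DD − V_DS)/R_D. Equating: 7.03 V_DS² − 19.93 V_DS + 11.5 = 0, giving V_DS = 0.806 V (the root below V_ov).
I_D = (11.5 − 0.806) / 8.03 = 1.33 mA.

I_D = 1.33 mA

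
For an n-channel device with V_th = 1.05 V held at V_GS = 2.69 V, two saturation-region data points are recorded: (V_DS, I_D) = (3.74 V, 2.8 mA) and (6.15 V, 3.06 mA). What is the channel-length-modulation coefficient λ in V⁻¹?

With V_GS fixed, I_D ∝ (1 + λ V_DS) in saturation, so I_D2/I_D1 = (1 + λ V_DS2)/(1 + λ V_DS1).
3.06/2.8 = 1.093 = (1 + 6.15 λ)/(1 + 3.74 λ).
Solving: λ (I_D1 V_DS2 − I_D2 V_DS1) = I_D2 − I_D1, so λ = (3.06 − 2.8) / (2.8 × 6.15 − 3.06 × 3.74) = 0.26 / 5.78 = 0.045 V⁻¹.

λ = 0.0450 V⁻¹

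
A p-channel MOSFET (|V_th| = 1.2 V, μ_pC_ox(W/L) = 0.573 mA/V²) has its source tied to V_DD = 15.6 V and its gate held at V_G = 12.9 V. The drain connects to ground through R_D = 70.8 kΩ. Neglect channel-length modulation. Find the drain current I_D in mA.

I_D = 0.216 mA

V_SG = V_DD − V_G = 15.6 − 12.9 = 2.7 V, so V_ov = 2.7 − 1.2 = 1.5 V.
Assume saturation: I_D = ½ k_p V_ov² = 0.5 × 0.573 × 1.5² = 0.645 mA, giving V_SD = V_DD − I_D R_D = 15.6 − 0.645 × 70.8 = -30 V.
But -30 V < V_ov = 1.5 V, so the device is actually in triode.
In triode I_D = k_p[V_ov V_SD − ½ V_SD²] and I_D = (V_DD − V_SD)/R_D. Equating: 20.3 V_SD² − 61.85 V_SD + 15.6 = 0, giving V_SD = 0.277 V (the root below V_ov).
I_D = (15.6 − 0.277) / 70.8 = 0.216 mA.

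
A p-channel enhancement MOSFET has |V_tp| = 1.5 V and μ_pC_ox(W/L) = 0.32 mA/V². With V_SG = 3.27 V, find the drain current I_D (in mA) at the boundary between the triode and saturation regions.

At the boundary V_SD = V_ov = V_SG − |V_tp| = 3.27 − 1.5 = 1.77 V.
I_D = ½ k_p V_ov² = 0.5 × 0.32 × 1.77² = 0.501 mA.

I_D = 0.501 mA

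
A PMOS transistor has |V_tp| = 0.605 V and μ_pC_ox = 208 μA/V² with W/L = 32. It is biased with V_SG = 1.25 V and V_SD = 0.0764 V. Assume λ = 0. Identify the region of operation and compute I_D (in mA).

k_p = μ_pC_ox · (W/L) = 6.656 mA/V².
V_ov = V_SG − |V_tp| = 1.25 − 0.605 = 0.645 V.
Since V_SD = 0.0764 V < V_ov = 0.645 V, the device is in the triode region.
I_D = k_p [V_ov · V_SD − ½ V_SD²] = 6.656 × [0.645 × 0.0764 − 0.5 × 0.0764²] = 0.309 mA.

Triode; I_D = 0.309 mA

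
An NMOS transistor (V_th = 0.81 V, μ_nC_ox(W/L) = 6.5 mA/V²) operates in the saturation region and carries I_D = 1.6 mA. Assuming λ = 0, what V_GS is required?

V_GS = 1.51 V

In saturation I_D = ½ k_n (V_GS − V_th)², so V_GS − V_th = √(2 I_D / k_n) = √(2 × 1.6 / 6.5) = 0.702 V.
V_GS = 0.81 + 0.702 = 1.51 V.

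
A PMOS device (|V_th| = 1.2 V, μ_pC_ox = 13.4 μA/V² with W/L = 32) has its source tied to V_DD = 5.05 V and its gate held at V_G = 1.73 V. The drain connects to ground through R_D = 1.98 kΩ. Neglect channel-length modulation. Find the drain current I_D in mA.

V_SG = V_DD − V_G = 5.05 − 1.73 = 3.32 V, so V_ov = 3.32 − 1.2 = 2.12 V.
k_p = μ_pC_ox · (W/L) = 0.4288 mA/V².
Assume saturation: I_D = ½ k_p V_ov² = 0.5 × 0.4288 × 2.12² = 0.964 mA, giving V_SD = V_DD − I_D R_D = 5.05 − 0.964 × 1.98 = 3.14 V.
V_SD = 3.14 V ≥ V_ov = 2.12 V, confirming saturation.

I_D = 0.964 mA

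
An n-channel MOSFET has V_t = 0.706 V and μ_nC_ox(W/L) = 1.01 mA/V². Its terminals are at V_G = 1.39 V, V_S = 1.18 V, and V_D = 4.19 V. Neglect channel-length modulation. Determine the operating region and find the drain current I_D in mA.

V_GS = V_G − V_S = 1.39 − 1.18 = 0.21 V; V_DS = V_D − V_S = 4.19 − 1.18 = 3.01 V.
V_GS = 0.21 V < V_t = 0.706 V, so the transistor is in cutoff.

Cutoff; I_D = 0 mA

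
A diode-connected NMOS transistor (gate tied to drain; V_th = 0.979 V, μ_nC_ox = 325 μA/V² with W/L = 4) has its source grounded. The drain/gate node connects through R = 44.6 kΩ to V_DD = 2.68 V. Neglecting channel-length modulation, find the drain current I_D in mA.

With gate tied to drain, V_GS = V_DS ≥ V_GS − V_th, so the device is in saturation.
k_n = μ_nC_ox · (W/L) = 1.3 mA/V².
KCL at the drain: ½ k_n (V_GS − V_th)² = (V_DD − V_GS)/R.
Let x = V_GS − 0.979. Then 29 x² + x − 1.701 = 0, giving x = 0.226 V (positive root), so V_GS = 1.2 V.
I_D = (V_DD − V_GS)/R = (2.68 − 1.2) / 44.6 = 0.0331 mA.

I_D = 0.0331 mA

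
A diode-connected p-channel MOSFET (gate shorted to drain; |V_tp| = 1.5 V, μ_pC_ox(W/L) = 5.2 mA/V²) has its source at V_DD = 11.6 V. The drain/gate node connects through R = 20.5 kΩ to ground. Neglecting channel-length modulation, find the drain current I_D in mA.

I_D = 0.472 mA

With gate tied to drain, V_SG = V_SD ≥ V_SG − |V_tp|, so the device is in saturation.
KCL at the drain: ½ k_p (V_SG − |V_tp|)² = (V_DD − V_SG)/R.
Let x = V_SG − 1.5. Then 53.3 x² + x − 10.1 = 0, giving x = 0.426 V (positive root), so V_SG = 1.93 V.
I_D = (V_DD − V_SG)/R = (11.6 − 1.93) / 20.5 = 0.472 mA.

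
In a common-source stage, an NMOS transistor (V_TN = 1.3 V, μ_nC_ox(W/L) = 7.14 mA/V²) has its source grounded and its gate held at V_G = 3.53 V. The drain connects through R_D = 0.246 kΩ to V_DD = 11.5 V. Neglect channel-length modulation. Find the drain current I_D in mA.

V_GS = V_G = 3.53 V, so V_ov = 3.53 − 1.3 = 2.23 V.
Assume saturation: I_D = ½ k_n V_ov² = 0.5 × 7.14 × 2.23² = 17.8 mA, giving V_DS = V_DD − I_D R_D = 11.5 − 17.8 × 0.246 = 7.13 V.
V_DS = 7.13 V ≥ V_ov = 2.23 V, confirming saturation.

I_D = 17.8 mA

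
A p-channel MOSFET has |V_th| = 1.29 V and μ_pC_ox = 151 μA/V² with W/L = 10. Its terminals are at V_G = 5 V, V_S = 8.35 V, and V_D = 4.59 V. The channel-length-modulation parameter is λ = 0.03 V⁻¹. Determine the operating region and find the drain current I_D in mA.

Saturation; I_D = 3.57 mA

V_SG = V_S − V_G = 8.35 − 5 = 3.35 V; V_SD = V_S − V_D = 8.35 − 4.59 = 3.76 V.
k_p = μ_pC_ox · (W/L) = 1.51 mA/V².
V_ov = V_SG − |V_th| = 3.35 − 1.29 = 2.06 V.
Since V_SD = 3.76 V ≥ V_ov = 2.06 V, the device is in saturation.
I_D = ½ k_p V_ov² (1 + λ V_SD) = 0.5 × 1.51 × 2.06² × (1 + 0.03 × 3.76) = 3.57 mA.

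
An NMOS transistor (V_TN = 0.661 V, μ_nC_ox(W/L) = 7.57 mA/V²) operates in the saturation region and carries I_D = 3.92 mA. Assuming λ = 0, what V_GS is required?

In saturation I_D = ½ k_n (V_GS − V_TN)², so V_GS − V_TN = √(2 I_D / k_n) = √(2 × 3.92 / 7.57) = 1.02 V.
V_GS = 0.661 + 1.02 = 1.68 V.

V_GS = 1.68 V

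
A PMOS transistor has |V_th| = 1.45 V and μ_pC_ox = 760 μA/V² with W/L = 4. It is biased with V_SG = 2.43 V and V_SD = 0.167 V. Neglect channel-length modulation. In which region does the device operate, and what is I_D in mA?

k_p = μ_pC_ox · (W/L) = 3.04 mA/V².
V_ov = V_SG − |V_th| = 2.43 − 1.45 = 0.98 V.
Since V_SD = 0.167 V < V_ov = 0.98 V, the device is in the triode region.
I_D = k_p [V_ov · V_SD − ½ V_SD²] = 3.04 × [0.98 × 0.167 − 0.5 × 0.167²] = 0.455 mA.

Triode; I_D = 0.455 mA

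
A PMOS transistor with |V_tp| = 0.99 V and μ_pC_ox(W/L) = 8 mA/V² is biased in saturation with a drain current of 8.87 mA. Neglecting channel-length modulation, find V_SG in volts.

V_SG = 2.48 V

In saturation I_D = ½ k_p (V_SG − |V_tp|)², so V_SG − |V_tp| = √(2 I_D / k_p) = √(2 × 8.87 / 8) = 1.49 V.
V_SG = 0.99 + 1.49 = 2.48 V.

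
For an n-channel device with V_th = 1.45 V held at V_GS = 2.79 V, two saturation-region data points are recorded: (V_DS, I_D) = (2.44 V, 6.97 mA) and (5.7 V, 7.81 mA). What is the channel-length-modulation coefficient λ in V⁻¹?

With V_GS fixed, I_D ∝ (1 + λ V_DS) in saturation, so I_D2/I_D1 = (1 + λ V_DS2)/(1 + λ V_DS1).
7.81/6.97 = 1.121 = (1 + 5.7 λ)/(1 + 2.44 λ).
Solving: λ (I_D1 V_DS2 − I_D2 V_DS1) = I_D2 − I_D1, so λ = (7.81 − 6.97) / (6.97 × 5.7 − 7.81 × 2.44) = 0.84 / 20.7 = 0.0406 V⁻¹.

λ = 0.0406 V⁻¹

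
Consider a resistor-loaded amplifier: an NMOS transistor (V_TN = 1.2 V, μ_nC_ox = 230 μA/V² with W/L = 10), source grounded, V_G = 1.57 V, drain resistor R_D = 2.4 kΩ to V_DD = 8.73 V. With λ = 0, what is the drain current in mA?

I_D = 0.157 mA

V_GS = V_G = 1.57 V, so V_ov = 1.57 − 1.2 = 0.37 V.
k_n = μ_nC_ox · (W/L) = 2.3 mA/V².
Assume saturation: I_D = ½ k_n V_ov² = 0.5 × 2.3 × 0.37² = 0.157 mA, giving V_DS = V_DD − I_D R_D = 8.73 − 0.157 × 2.4 = 8.35 V.
V_DS = 8.35 V ≥ V_ov = 0.37 V, confirming saturation.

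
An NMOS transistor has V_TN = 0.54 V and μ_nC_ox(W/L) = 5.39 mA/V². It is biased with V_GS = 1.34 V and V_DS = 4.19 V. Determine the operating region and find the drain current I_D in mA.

V_ov = V_GS − V_TN = 1.34 − 0.54 = 0.8 V.
Since V_DS = 4.19 V ≥ V_ov = 0.8 V, the device is in saturation.
I_D = ½ k_n V_ov² = 0.5 × 5.39 × 0.8² = 1.72 mA.

Saturation; I_D = 1.72 mA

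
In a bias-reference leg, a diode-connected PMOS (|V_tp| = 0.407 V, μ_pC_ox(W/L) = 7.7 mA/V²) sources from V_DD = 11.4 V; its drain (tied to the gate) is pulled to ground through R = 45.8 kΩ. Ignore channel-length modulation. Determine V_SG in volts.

With gate tied to drain, V_SG = V_SD ≥ V_SG − |V_tp|, so the device is in saturation.
KCL at the drain: ½ k_p (V_SG − |V_tp|)² = (V_DD − V_SG)/R.
Let x = V_SG − 0.407. Then 176 x² + x − 10.99 = 0, giving x = 0.247 V (positive root), so V_SG = 0.654 V.
I_D = (V_DD − V_SG)/R = (11.4 − 0.654) / 45.8 = 0.235 mA.

V_SG = 0.654 V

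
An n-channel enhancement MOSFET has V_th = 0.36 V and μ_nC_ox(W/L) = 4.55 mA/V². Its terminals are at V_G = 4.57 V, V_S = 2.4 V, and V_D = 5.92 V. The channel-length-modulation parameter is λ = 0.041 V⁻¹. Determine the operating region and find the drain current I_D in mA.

V_GS = V_G − V_S = 4.57 − 2.4 = 2.17 V; V_DS = V_D − V_S = 5.92 − 2.4 = 3.52 V.
V_ov = V_GS − V_th = 2.17 − 0.36 = 1.81 V.
Since V_DS = 3.52 V ≥ V_ov = 1.81 V, the device is in saturation.
I_D = ½ k_n V_ov² (1 + λ V_DS) = 0.5 × 4.55 × 1.81² × (1 + 0.041 × 3.52) = 8.53 mA.

Saturation; I_D = 8.53 mA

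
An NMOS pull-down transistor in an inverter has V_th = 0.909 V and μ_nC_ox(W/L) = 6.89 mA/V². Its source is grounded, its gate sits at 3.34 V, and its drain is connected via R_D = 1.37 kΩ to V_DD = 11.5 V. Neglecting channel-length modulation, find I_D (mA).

I_D = 8.00 mA

V_GS = V_G = 3.34 V, so V_ov = 3.34 − 0.909 = 2.43 V.
Assume saturation: I_D = ½ k_n V_ov² = 0.5 × 6.89 × 2.43² = 20.4 mA, giving V_DS = V_DD − I_D R_D = 11.5 − 20.4 × 1.37 = -16.4 V.
But -16.4 V < V_ov = 2.43 V, so the device is actually in triode.
In triode I_D = k_n[V_ov V_DS − ½ V_DS²] and I_D = (V_DD − V_DS)/R_D. Equating: 4.72 V_DS² − 23.95 V_DS + 11.5 = 0, giving V_DS = 0.537 V (the root below V_ov).
I_D = (11.5 − 0.537) / 1.37 = 8 mA.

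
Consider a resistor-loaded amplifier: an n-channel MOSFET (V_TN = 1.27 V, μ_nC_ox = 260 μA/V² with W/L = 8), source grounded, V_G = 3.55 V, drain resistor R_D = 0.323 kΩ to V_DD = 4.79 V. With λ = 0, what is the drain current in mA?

I_D = 5.41 mA

V_GS = V_G = 3.55 V, so V_ov = 3.55 − 1.27 = 2.28 V.
k_n = μ_nC_ox · (W/L) = 2.08 mA/V².
Assume saturation: I_D = ½ k_n V_ov² = 0.5 × 2.08 × 2.28² = 5.41 mA, giving V_DS = V_DD − I_D R_D = 4.79 − 5.41 × 0.323 = 3.04 V.
V_DS = 3.04 V ≥ V_ov = 2.28 V, confirming saturation.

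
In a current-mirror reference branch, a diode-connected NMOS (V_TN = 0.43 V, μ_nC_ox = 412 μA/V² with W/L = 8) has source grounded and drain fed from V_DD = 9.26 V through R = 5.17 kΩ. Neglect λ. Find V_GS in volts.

V_GS = 1.39 V

With gate tied to drain, V_GS = V_DS ≥ V_GS − V_TN, so the device is in saturation.
k_n = μ_nC_ox · (W/L) = 3.296 mA/V².
KCL at the drain: ½ k_n (V_GS − V_TN)² = (V_DD − V_GS)/R.
Let x = V_GS − 0.43. Then 8.52 x² + x − 8.83 = 0, giving x = 0.961 V (positive root), so V_GS = 1.39 V.
I_D = (V_DD − V_GS)/R = (9.26 − 1.39) / 5.17 = 1.52 mA.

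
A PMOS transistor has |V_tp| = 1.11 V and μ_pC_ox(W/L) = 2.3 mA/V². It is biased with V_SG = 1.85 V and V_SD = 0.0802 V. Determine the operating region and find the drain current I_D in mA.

V_ov = V_SG − |V_tp| = 1.85 − 1.11 = 0.74 V.
Since V_SD = 0.0802 V < V_ov = 0.74 V, the device is in the triode region.
I_D = k_p [V_ov · V_SD − ½ V_SD²] = 2.3 × [0.74 × 0.0802 − 0.5 × 0.0802²] = 0.129 mA.

Triode; I_D = 0.129 mA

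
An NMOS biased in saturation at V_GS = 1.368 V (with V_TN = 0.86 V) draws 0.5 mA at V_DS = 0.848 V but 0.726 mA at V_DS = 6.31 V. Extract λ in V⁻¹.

λ = 0.0890 V⁻¹

With V_GS fixed, I_D ∝ (1 + λ V_DS) in saturation, so I_D2/I_D1 = (1 + λ V_DS2)/(1 + λ V_DS1).
0.726/0.5 = 1.452 = (1 + 6.31 λ)/(1 + 0.848 λ).
Solving: λ (I_D1 V_DS2 − I_D2 V_DS1) = I_D2 − I_D1, so λ = (0.726 − 0.5) / (0.5 × 6.31 − 0.726 × 0.848) = 0.226 / 2.54 = 0.089 V⁻¹.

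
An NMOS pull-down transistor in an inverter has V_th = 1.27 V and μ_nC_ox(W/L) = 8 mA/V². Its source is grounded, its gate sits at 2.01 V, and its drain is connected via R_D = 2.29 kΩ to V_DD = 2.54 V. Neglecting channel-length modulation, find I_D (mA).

I_D = 1.02 mA

V_GS = V_G = 2.01 V, so V_ov = 2.01 − 1.27 = 0.74 V.
Assume saturation: I_D = ½ k_n V_ov² = 0.5 × 8 × 0.74² = 2.19 mA, giving V_DS = V_DD − I_D R_D = 2.54 − 2.19 × 2.29 = -2.48 V.
But -2.48 V < V_ov = 0.74 V, so the device is actually in triode.
In triode I_D = k_n[V_ov V_DS − ½ V_DS²] and I_D = (V_DD − V_DS)/R_D. Equating: 9.16 V_DS² − 14.56 V_DS + 2.54 = 0, giving V_DS = 0.2 V (the root below V_ov).
I_D = (2.54 − 0.2) / 2.29 = 1.02 mA.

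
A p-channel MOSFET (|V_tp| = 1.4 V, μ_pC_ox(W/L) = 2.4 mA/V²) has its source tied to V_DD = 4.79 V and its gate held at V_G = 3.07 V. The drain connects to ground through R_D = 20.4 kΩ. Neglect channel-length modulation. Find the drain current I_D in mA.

I_D = 0.123 mA

V_SG = V_DD − V_G = 4.79 − 3.07 = 1.72 V, so V_ov = 1.72 − 1.4 = 0.32 V.
Assume saturation: I_D = ½ k_p V_ov² = 0.5 × 2.4 × 0.32² = 0.123 mA, giving V_SD = V_DD − I_D R_D = 4.79 − 0.123 × 20.4 = 2.28 V.
V_SD = 2.28 V ≥ V_ov = 0.32 V, confirming saturation.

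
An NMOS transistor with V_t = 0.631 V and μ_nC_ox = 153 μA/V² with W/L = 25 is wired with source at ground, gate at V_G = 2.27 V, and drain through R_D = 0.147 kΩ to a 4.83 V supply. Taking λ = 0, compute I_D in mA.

I_D = 5.14 mA

V_GS = V_G = 2.27 V, so V_ov = 2.27 − 0.631 = 1.64 V.
k_n = μ_nC_ox · (W/L) = 3.825 mA/V².
Assume saturation: I_D = ½ k_n V_ov² = 0.5 × 3.825 × 1.64² = 5.14 mA, giving V_DS = V_DD − I_D R_D = 4.83 − 5.14 × 0.147 = 4.07 V.
V_DS = 4.07 V ≥ V_ov = 1.64 V, confirming saturation.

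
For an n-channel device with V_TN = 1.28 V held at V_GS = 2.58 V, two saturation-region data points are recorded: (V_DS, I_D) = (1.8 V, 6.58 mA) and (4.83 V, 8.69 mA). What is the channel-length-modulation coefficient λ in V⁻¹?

With V_GS fixed, I_D ∝ (1 + λ V_DS) in saturation, so I_D2/I_D1 = (1 + λ V_DS2)/(1 + λ V_DS1).
8.69/6.58 = 1.321 = (1 + 4.83 λ)/(1 + 1.8 λ).
Solving: λ (I_D1 V_DS2 − I_D2 V_DS1) = I_D2 − I_D1, so λ = (8.69 − 6.58) / (6.58 × 4.83 − 8.69 × 1.8) = 2.11 / 16.1 = 0.131 V⁻¹.

λ = 0.131 V⁻¹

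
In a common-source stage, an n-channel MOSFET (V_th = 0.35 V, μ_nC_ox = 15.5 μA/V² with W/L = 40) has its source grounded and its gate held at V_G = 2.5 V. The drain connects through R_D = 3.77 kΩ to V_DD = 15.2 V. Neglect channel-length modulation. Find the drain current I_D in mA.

V_GS = V_G = 2.5 V, so V_ov = 2.5 − 0.35 = 2.15 V.
k_n = μ_nC_ox · (W/L) = 0.62 mA/V².
Assume saturation: I_D = ½ k_n V_ov² = 0.5 × 0.62 × 2.15² = 1.43 mA, giving V_DS = V_DD − I_D R_D = 15.2 − 1.43 × 3.77 = 9.8 V.
V_DS = 9.8 V ≥ V_ov = 2.15 V, confirming saturation.

I_D = 1.43 mA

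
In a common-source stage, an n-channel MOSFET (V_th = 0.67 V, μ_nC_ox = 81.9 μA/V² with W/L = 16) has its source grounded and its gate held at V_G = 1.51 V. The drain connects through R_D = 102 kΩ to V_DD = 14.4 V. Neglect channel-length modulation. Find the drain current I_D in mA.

V_GS = V_G = 1.51 V, so V_ov = 1.51 − 0.67 = 0.84 V.
k_n = μ_nC_ox · (W/L) = 1.31 mA/V².
Assume saturation: I_D = ½ k_n V_ov² = 0.5 × 1.31 × 0.84² = 0.462 mA, giving V_DS = V_DD − I_D R_D = 14.4 − 0.462 × 102 = -32.8 V.
But -32.8 V < V_ov = 0.84 V, so the device is actually in triode.
In triode I_D = k_n[V_ov V_DS − ½ V_DS²] and I_D = (V_DD − V_DS)/R_D. Equating: 66.8 V_DS² − 113.3 V_DS + 14.4 = 0, giving V_DS = 0.138 V (the root below V_ov).
I_D = (14.4 − 0.138) / 102 = 0.14 mA.

I_D = 0.140 mA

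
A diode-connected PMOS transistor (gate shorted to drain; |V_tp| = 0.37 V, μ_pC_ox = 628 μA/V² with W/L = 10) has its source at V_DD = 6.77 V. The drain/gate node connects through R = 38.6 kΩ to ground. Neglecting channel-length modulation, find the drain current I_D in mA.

With gate tied to drain, V_SG = V_SD ≥ V_SG − |V_tp|, so the device is in saturation.
k_p = μ_pC_ox · (W/L) = 6.28 mA/V².
KCL at the drain: ½ k_p (V_SG − |V_tp|)² = (V_DD − V_SG)/R.
Let x = V_SG − 0.37. Then 121 x² + x − 6.4 = 0, giving x = 0.226 V (positive root), so V_SG = 0.596 V.
I_D = (V_DD − V_SG)/R = (6.77 − 0.596) / 38.6 = 0.16 mA.

I_D = 0.160 mA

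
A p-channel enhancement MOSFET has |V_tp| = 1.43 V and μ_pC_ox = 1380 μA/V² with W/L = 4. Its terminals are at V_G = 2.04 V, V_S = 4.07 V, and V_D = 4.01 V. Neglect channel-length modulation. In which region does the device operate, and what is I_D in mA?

Triode; I_D = 0.189 mA

V_SG = V_S − V_G = 4.07 − 2.04 = 2.03 V; V_SD = V_S − V_D = 4.07 − 4.01 = 0.06 V.
k_p = μ_pC_ox · (W/L) = 5.52 mA/V².
V_ov = V_SG − |V_tp| = 2.03 − 1.43 = 0.6 V.
Since V_SD = 0.06 V < V_ov = 0.6 V, the device is in the triode region.
I_D = k_p [V_ov · V_SD − ½ V_SD²] = 5.52 × [0.6 × 0.06 − 0.5 × 0.06²] = 0.189 mA.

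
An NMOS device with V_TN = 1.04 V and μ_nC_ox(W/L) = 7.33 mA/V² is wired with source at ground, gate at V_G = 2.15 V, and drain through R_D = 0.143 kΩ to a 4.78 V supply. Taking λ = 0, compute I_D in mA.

I_D = 4.52 mA

V_GS = V_G = 2.15 V, so V_ov = 2.15 − 1.04 = 1.11 V.
Assume saturation: I_D = ½ k_n V_ov² = 0.5 × 7.33 × 1.11² = 4.52 mA, giving V_DS = V_DD − I_D R_D = 4.78 − 4.52 × 0.143 = 4.13 V.
V_DS = 4.13 V ≥ V_ov = 1.11 V, confirming saturation.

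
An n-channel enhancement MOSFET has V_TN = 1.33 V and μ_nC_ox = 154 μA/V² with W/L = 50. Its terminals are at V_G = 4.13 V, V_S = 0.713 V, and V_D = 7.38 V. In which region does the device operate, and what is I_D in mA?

V_GS = V_G − V_S = 4.13 − 0.713 = 3.42 V; V_DS = V_D − V_S = 7.38 − 0.713 = 6.67 V.
k_n = μ_nC_ox · (W/L) = 7.7 mA/V².
V_ov = V_GS − V_TN = 3.42 − 1.33 = 2.09 V.
Since V_DS = 6.67 V ≥ V_ov = 2.09 V, the device is in saturation.
I_D = ½ k_n V_ov² = 0.5 × 7.7 × 2.09² = 16.8 mA.

Saturation; I_D = 16.8 mA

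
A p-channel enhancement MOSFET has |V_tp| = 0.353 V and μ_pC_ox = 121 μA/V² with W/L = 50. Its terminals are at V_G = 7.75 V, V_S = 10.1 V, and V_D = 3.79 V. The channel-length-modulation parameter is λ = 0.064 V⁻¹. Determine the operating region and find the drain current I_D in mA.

Saturation; I_D = 16.9 mA

V_SG = V_S − V_G = 10.1 − 7.75 = 2.35 V; V_SD = V_S − V_D = 10.1 − 3.79 = 6.31 V.
k_p = μ_pC_ox · (W/L) = 6.05 mA/V².
V_ov = V_SG − |V_tp| = 2.35 − 0.353 = 2 V.
Since V_SD = 6.31 V ≥ V_ov = 2 V, the device is in saturation.
I_D = ½ k_p V_ov² (1 + λ V_SD) = 0.5 × 6.05 × 2² × (1 + 0.064 × 6.31) = 16.9 mA.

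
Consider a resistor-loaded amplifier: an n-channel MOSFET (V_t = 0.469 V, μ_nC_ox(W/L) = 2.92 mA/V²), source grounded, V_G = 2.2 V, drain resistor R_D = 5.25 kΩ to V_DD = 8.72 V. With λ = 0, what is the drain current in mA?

V_GS = V_G = 2.2 V, so V_ov = 2.2 − 0.469 = 1.73 V.
Assume saturation: I_D = ½ k_n V_ov² = 0.5 × 2.92 × 1.73² = 4.37 mA, giving V_DS = V_DD − I_D R_D = 8.72 − 4.37 × 5.25 = -14.2 V.
But -14.2 V < V_ov = 1.73 V, so the device is actually in triode.
In triode I_D = k_n[V_ov V_DS − ½ V_DS²] and I_D = (V_DD − V_DS)/R_D. Equating: 7.67 V_DS² − 27.54 V_DS + 8.72 = 0, giving V_DS = 0.351 V (the root below V_ov).
I_D = (8.72 − 0.351) / 5.25 = 1.59 mA.

I_D = 1.59 mA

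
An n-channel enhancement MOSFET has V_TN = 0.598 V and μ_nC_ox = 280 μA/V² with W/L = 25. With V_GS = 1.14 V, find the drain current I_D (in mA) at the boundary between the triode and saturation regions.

I_D = 1.03 mA

At the boundary V_DS = V_ov = V_GS − V_TN = 1.14 − 0.598 = 0.542 V.
k_n = μ_nC_ox · (W/L) = 7 mA/V².
I_D = ½ k_n V_ov² = 0.5 × 7 × 0.542² = 1.03 mA.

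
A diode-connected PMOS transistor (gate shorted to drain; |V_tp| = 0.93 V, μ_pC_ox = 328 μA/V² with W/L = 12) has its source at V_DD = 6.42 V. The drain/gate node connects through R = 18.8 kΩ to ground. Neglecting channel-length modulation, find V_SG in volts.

V_SG = 1.30 V

With gate tied to drain, V_SG = V_SD ≥ V_SG − |V_tp|, so the device is in saturation.
k_p = μ_pC_ox · (W/L) = 3.936 mA/V².
KCL at the drain: ½ k_p (V_SG − |V_tp|)² = (V_DD − V_SG)/R.
Let x = V_SG − 0.93. Then 37 x² + x − 5.49 = 0, giving x = 0.372 V (positive root), so V_SG = 1.3 V.
I_D = (V_DD − V_SG)/R = (6.42 − 1.3) / 18.8 = 0.272 mA.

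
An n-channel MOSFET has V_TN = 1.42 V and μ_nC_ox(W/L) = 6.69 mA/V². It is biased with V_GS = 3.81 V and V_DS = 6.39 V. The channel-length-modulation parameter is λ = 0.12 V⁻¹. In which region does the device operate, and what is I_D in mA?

Saturation; I_D = 33.8 mA

V_ov = V_GS − V_TN = 3.81 − 1.42 = 2.39 V.
Since V_DS = 6.39 V ≥ V_ov = 2.39 V, the device is in saturation.
I_D = ½ k_n V_ov² (1 + λ V_DS) = 0.5 × 6.69 × 2.39² × (1 + 0.12 × 6.39) = 33.8 mA.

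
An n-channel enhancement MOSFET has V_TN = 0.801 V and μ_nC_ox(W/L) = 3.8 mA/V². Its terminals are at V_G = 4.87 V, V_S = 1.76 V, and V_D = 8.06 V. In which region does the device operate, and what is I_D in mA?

Saturation; I_D = 10.1 mA

V_GS = V_G − V_S = 4.87 − 1.76 = 3.11 V; V_DS = V_D − V_S = 8.06 − 1.76 = 6.3 V.
V_ov = V_GS − V_TN = 3.11 − 0.801 = 2.31 V.
Since V_DS = 6.3 V ≥ V_ov = 2.31 V, the device is in saturation.
I_D = ½ k_n V_ov² = 0.5 × 3.8 × 2.31² = 10.1 mA.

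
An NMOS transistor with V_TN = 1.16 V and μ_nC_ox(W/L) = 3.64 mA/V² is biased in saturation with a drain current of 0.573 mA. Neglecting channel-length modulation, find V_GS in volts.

V_GS = 1.72 V

In saturation I_D = ½ k_n (V_GS − V_TN)², so V_GS − V_TN = √(2 I_D / k_n) = √(2 × 0.573 / 3.64) = 0.561 V.
V_GS = 1.16 + 0.561 = 1.72 V.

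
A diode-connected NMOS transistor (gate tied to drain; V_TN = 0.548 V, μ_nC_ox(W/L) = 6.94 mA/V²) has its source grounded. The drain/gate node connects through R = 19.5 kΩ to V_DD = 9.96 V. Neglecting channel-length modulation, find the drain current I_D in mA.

With gate tied to drain, V_GS = V_DS ≥ V_GS − V_TN, so the device is in saturation.
KCL at the drain: ½ k_n (V_GS − V_TN)² = (V_DD − V_GS)/R.
Let x = V_GS − 0.548. Then 67.7 x² + x − 9.412 = 0, giving x = 0.366 V (positive root), so V_GS = 0.914 V.
I_D = (V_DD − V_GS)/R = (9.96 − 0.914) / 19.5 = 0.464 mA.

I_D = 0.464 mA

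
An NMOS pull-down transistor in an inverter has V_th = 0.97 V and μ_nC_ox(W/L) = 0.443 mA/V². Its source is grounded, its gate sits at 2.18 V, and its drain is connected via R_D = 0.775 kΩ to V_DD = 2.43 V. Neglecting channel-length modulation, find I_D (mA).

I_D = 0.324 mA

V_GS = V_G = 2.18 V, so V_ov = 2.18 − 0.97 = 1.21 V.
Assume saturation: I_D = ½ k_n V_ov² = 0.5 × 0.443 × 1.21² = 0.324 mA, giving V_DS = V_DD − I_D R_D = 2.43 − 0.324 × 0.775 = 2.18 V.
V_DS = 2.18 V ≥ V_ov = 1.21 V, confirming saturation.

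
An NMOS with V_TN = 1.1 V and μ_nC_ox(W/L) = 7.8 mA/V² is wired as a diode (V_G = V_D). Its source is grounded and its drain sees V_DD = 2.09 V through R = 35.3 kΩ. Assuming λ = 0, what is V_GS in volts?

With gate tied to drain, V_GS = V_DS ≥ V_GS − V_TN, so the device is in saturation.
KCL at the drain: ½ k_n (V_GS − V_TN)² = (V_DD − V_GS)/R.
Let x = V_GS − 1.1. Then 138 x² + x − 0.99 = 0, giving x = 0.0812 V (positive root), so V_GS = 1.18 V.
I_D = (V_DD − V_GS)/R = (2.09 − 1.18) / 35.3 = 0.0257 mA.

V_GS = 1.18 V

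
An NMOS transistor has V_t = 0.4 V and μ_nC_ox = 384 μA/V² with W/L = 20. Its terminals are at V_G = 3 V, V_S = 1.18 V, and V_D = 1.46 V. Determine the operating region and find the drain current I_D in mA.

V_GS = V_G − V_S = 3 − 1.18 = 1.82 V; V_DS = V_D − V_S = 1.46 − 1.18 = 0.28 V.
k_n = μ_nC_ox · (W/L) = 7.68 mA/V².
V_ov = V_GS − V_t = 1.82 − 0.4 = 1.42 V.
Since V_DS = 0.28 V < V_ov = 1.42 V, the device is in the triode region.
I_D = k_n [V_ov · V_DS − ½ V_DS²] = 7.68 × [1.42 × 0.28 − 0.5 × 0.28²] = 2.75 mA.

Triode; I_D = 2.75 mA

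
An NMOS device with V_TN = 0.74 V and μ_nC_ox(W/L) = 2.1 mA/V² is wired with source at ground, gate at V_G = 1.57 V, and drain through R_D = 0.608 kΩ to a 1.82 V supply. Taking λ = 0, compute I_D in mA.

I_D = 0.723 mA

V_GS = V_G = 1.57 V, so V_ov = 1.57 − 0.74 = 0.83 V.
Assume saturation: I_D = ½ k_n V_ov² = 0.5 × 2.1 × 0.83² = 0.723 mA, giving V_DS = V_DD − I_D R_D = 1.82 − 0.723 × 0.608 = 1.38 V.
V_DS = 1.38 V ≥ V_ov = 0.83 V, confirming saturation.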